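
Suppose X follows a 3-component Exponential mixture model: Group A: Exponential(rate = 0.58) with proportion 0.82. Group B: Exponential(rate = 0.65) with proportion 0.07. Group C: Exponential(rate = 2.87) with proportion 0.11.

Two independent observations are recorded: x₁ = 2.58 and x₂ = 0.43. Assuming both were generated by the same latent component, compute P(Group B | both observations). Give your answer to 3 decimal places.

By Bayes' theorem, P(k | x) = P(Z=k) f_k(x) / Σ_j P(Z=j) f_j(x).
Since both observations come from the same component, the likelihood for component k is f_k(x₁)·f_k(x₂).
  p_A = [0.58·e^(−0.58·2.58) = 0.58·e^(−1.4964) = 0.129882] × [0.451976] = 0.0587036
  p_B = [0.65·e^(−0.65·2.58) = 0.65·e^(−1.6770) = 0.121507] × [0.491505] = 0.0597213
  p_C = [2.87·e^(−2.87·2.58) = 2.87·e^(−7.4046) = 0.00174624] × [0.835447] = 0.0014589
Unnormalised posteriors:
  P(Z=A)·p_A = 0.82 × 0.0587036 = 0.0481369
  P(Z=B)·p_B = 0.07 × 0.0597213 = 0.00418049
  P(Z=C)·p_C = 0.11 × 0.0014589 = 0.000160478
Marginal: 0.0481369 + 0.00418049 + 0.000160478 = 0.0524779
P(Group B | x₁,x₂) = 0.00418049 / 0.0524779 ≈ 0.080

0.080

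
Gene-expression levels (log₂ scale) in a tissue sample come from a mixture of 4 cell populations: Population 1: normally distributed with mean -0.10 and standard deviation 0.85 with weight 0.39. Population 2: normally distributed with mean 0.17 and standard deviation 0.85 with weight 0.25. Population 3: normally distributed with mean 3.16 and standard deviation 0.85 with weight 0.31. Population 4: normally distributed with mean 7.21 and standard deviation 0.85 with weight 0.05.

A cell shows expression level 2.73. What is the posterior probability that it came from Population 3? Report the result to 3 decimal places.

0.985

Posterior ∝ prior × likelihood, so P(k | x) ∝ π_k f_k(x); normalise over all components.
Normal densities:
  p_1 = (1/(0.85·√(2π)))·exp(−(2.73−-0.10)²/(2·0.85²)) = 0.469344·exp(-5.54249) = 0.00183831
  p_2 = (1/(0.85·√(2π)))·exp(−(2.73−0.17)²/(2·0.85²)) = 0.469344·exp(-4.53536) = 0.00503278
  p_3 = (1/(0.85·√(2π)))·exp(−(2.73−3.16)²/(2·0.85²)) = 0.469344·exp(-0.12796) = 0.412971
  p_4 = (1/(0.85·√(2π)))·exp(−(2.73−7.21)²/(2·0.85²)) = 0.469344·exp(-13.88955) = 4.35849e-07
Prior × likelihood for each component:
  π_1·p_1 = 0.39 × 0.00183831 = 0.000716939
  π_2·p_2 = 0.25 × 0.00503278 = 0.00125819
  π_3·p_3 = 0.31 × 0.412971 = 0.128021
  π_4·p_4 = 0.05 × 4.35849e-07 = 2.17925e-08
Evidence: 0.000716939 + 0.00125819 + 0.128021 + 2.17925e-08 = 0.129996
P(Population 3 | 2.73) ≈ 0.985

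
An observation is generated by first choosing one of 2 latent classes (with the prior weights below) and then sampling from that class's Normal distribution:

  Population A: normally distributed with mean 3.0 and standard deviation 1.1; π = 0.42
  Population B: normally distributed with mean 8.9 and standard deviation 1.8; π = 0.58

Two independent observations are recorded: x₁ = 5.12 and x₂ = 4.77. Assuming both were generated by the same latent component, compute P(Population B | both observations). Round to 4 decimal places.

Posterior ∝ prior × likelihood, so P(k | x) ∝ π_k f_k(x); normalise over all components.
Since both observations come from the same component, the likelihood for component k is f_k(x₁)·f_k(x₂).
  L_A = [(1/(1.1·√(2π)))·exp(−(5.12−3.0)²/(2·1.1²)) = 0.362675·exp(-1.85719) = 0.0566174] × [0.0993769] = 0.00562646
  L_B = [(1/(1.8·√(2π)))·exp(−(5.12−8.9)²/(2·1.8²)) = 0.221635·exp(-2.20500) = 0.0244353] × [0.0159394] = 0.000389484
Multiply by the mixture weights:
  π_A·L_A = 0.42 × 0.00562646 = 0.00236311
  π_B·L_B = 0.58 × 0.000389484 = 0.000225901
Marginal: 0.00236311 + 0.000225901 = 0.00258902
P(Population B | x₁, x₂) = 0.000225901 / 0.00258902 ≈ 0.0873

0.0873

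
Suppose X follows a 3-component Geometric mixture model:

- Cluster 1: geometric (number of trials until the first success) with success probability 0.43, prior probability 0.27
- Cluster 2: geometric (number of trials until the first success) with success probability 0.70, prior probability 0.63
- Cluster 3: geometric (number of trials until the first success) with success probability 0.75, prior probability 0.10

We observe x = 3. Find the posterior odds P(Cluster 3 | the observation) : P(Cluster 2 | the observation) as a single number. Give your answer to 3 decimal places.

Only the two components matter; the odds are (π_i f_i(x)) / (π_j f_j(x)).
Evaluate each component's likelihood at the observed value:
  p_1 = 0.43·(1−0.43)^2 = 0.43·0.3249 = 0.139707
  p_2 = 0.70·(1−0.70)^2 = 0.70·0.09 = 0.063
  p_3 = 0.75·(1−0.75)^2 = 0.75·0.0625 = 0.046875
Odds = (0.10/0.63) × (0.046875/0.063) = 0.15873 × 0.744048 ≈ 0.118

0.118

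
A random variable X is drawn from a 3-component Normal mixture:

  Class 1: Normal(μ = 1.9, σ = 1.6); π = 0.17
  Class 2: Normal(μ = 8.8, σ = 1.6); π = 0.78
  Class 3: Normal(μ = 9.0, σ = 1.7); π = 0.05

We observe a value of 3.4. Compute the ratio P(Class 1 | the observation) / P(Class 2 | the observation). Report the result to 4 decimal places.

41.7777

The posterior odds equal the prior odds times the likelihood ratio: (π_i/π_j)·(f_i(x)/f_j(x)).
Evaluate each component's likelihood at the observed value:
  L_1 = 0.160671
  L_2 = 0.000838199
  L_3 = 0.00103312
Posterior odds = (π_1·L_1) / (π_2·L_2) = (0.17·0.160671) / (0.78·0.000838199) = 0.0273141 / 0.000653795 ≈ 41.7777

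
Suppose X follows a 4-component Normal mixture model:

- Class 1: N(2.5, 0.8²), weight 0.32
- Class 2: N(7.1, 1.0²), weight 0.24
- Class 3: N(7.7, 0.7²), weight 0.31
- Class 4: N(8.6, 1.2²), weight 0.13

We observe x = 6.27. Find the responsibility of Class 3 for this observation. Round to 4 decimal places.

0.2276

Posterior ∝ prior × likelihood, so P(k | x) ∝ P(Z=k) f_k(x); normalise over all components.
Component likelihoods at x = 6.27:
  p_1 = (1/(0.8·√(2π)))·exp(−(6.27−2.5)²/(2·0.8²)) = 0.498678·exp(-11.10383) = 7.50739e-06
  p_2 = (1/(1.0·√(2π)))·exp(−(6.27−7.1)²/(2·1.0²)) = 0.398942·exp(-0.34445) = 0.282694
  p_3 = (1/(0.7·√(2π)))·exp(−(6.27−7.7)²/(2·0.7²)) = 0.569918·exp(-2.08663) = 0.0707292
  p_4 = (1/(1.2·√(2π)))·exp(−(6.27−8.6)²/(2·1.2²)) = 0.332452·exp(-1.88503) = 0.0504741
Multiply by the mixture weights:
  P(Z=1)·p_1 = 0.32 × 7.50739e-06 = 2.40236e-06
  P(Z=2)·p_2 = 0.24 × 0.282694 = 0.0678467
  P(Z=3)·p_3 = 0.31 × 0.0707292 = 0.0219261
  P(Z=4)·p_4 = 0.13 × 0.0504741 = 0.00656163
Marginal: 2.40236e-06 + 0.0678467 + 0.0219261 + 0.00656163 = 0.0963368
P(Class 3 | x) = 0.0219261 / 0.0963368 ≈ 0.2276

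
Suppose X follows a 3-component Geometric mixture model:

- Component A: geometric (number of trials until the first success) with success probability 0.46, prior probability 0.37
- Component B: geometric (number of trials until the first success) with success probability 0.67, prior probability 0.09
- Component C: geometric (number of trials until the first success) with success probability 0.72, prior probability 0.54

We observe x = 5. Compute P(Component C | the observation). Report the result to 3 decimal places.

0.136

Apply Bayes' rule: the posterior for each component is proportional to its prior times its likelihood at x.
Component likelihoods at x = 5:
  L_A = 0.0391141
  L_B = 0.00794567
  L_C = 0.00442552
Prior × likelihood for each component:
  π_A·L_A = 0.37 × 0.0391141 = 0.0144722
  π_B·L_B = 0.09 × 0.00794567 = 0.00071511
  π_C·L_C = 0.54 × 0.00442552 = 0.00238978
Normaliser: 0.0144722 + 0.00071511 + 0.00238978 = 0.0175771
Responsibility of Component C: 0.00238978 / 0.0175771 ≈ 0.136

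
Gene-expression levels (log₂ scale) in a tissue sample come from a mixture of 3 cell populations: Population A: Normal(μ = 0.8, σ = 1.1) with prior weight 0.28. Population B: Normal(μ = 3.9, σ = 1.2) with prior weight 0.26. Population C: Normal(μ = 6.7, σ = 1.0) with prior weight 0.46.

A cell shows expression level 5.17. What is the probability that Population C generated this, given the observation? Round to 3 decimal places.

P(component k | x) = w_k·f_k(x) / marginal(x), where marginal(x) = Σ_j w_j·f_j(x).
Normal densities:
  f_A = 0.000135637
  f_B = 0.189893
  f_C = 0.123763
Unnormalised posteriors:
  w_A·f_A = 0.28 × 0.000135637 = 3.79783e-05
  w_B·f_B = 0.26 × 0.189893 = 0.0493722
  w_C·f_C = 0.46 × 0.123763 = 0.0569309
Sum: 3.79783e-05 + 0.0493722 + 0.0569309 = 0.106341
So the posterior for Population C is 0.0569309 / 0.106341 ≈ 0.535.

0.535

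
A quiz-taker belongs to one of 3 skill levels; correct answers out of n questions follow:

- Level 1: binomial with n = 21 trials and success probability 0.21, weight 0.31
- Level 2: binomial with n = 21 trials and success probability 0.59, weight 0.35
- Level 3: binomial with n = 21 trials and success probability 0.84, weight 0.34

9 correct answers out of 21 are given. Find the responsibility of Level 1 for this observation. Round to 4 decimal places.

0.1753

P(component k | x) = P(Z=k)·f_k(x) / marginal(x), where marginal(x) = Σ_j P(Z=j)·f_j(x).
Component likelihoods at x = 9 correct answers out of 21:
  p_1 = C(21,9)·0.21^9·0.79^12 = 293930·7.9428e-07·0.0590915 = 0.0137957
  p_2 = C(21,9)·0.59^9·0.41^12 = 293930·0.008663·2.25635e-05 = 0.0574537
  p_3 = C(21,9)·0.84^9·0.16^12 = 293930·0.208216·2.81475e-10 = 1.72265e-05
Weight by the priors:
  P(Z=1)·p_1 = 0.31 × 0.0137957 = 0.00427666
  P(Z=2)·p_2 = 0.35 × 0.0574537 = 0.0201088
  P(Z=3)·p_3 = 0.34 × 1.72265e-05 = 5.85701e-06
Normaliser: 0.00427666 + 0.0201088 + 5.85701e-06 = 0.0243913
P(Level 1 | 9 correct answers out of 21) ≈ 0.1753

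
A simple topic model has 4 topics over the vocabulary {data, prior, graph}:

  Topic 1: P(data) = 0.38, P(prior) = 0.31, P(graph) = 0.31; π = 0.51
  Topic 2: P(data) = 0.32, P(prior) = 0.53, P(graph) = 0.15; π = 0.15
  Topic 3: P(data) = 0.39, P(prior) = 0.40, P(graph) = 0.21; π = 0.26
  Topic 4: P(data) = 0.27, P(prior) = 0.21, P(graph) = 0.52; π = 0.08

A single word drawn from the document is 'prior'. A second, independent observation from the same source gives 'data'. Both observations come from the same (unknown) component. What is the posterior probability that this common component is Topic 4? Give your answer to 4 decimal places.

Apply Bayes' rule: the posterior for each component is proportional to its prior times its likelihood at x.
Since both observations come from the same component, the likelihood for component k is f_k(x₁)·f_k(x₂).
  L_1 = [0.31] × [0.38] = 0.1178
  L_2 = [0.53] × [0.32] = 0.1696
  L_3 = [0.4] × [0.39] = 0.156
  L_4 = [0.21] × [0.27] = 0.0567
Multiply by the mixture weights:
  P(Z=1)·L_1 = 0.51 × 0.1178 = 0.060078
  P(Z=2)·L_2 = 0.15 × 0.1696 = 0.02544
  P(Z=3)·L_3 = 0.26 × 0.156 = 0.04056
  P(Z=4)·L_4 = 0.08 × 0.0567 = 0.004536
Normaliser: 0.060078 + 0.02544 + 0.04056 + 0.004536 = 0.130614
So the posterior for Topic 4 is 0.004536 / 0.130614 ≈ 0.0347.

0.0347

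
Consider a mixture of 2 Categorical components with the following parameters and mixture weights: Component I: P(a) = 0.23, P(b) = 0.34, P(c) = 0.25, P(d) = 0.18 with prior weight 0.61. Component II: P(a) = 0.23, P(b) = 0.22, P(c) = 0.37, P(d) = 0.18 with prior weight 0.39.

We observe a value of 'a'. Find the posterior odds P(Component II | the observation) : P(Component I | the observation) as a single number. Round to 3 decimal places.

0.639

Posterior odds = (π_i f_i(x)) / (π_j f_j(x)); the normalising sum cancels.
Component likelihoods at x = 'a':
  L_I = 0.23
  L_II = 0.23
0.0897 / 0.1403 ≈ 0.639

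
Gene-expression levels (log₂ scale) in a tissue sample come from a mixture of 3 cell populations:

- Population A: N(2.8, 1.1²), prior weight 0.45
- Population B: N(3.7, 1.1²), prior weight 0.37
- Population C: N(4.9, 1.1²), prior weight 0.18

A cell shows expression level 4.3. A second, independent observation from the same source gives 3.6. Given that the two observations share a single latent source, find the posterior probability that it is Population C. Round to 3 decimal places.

Posterior ∝ prior × likelihood, so P(k | x) ∝ π_k f_k(x); normalise over all components.
Since both observations come from the same component, the likelihood for component k is f_k(x₁)·f_k(x₂).
  p_A = [(1/(1.1·√(2π)))·exp(−(4.3−2.8)²/(2·1.1²)) = 0.362675·exp(-0.92975) = 0.14313] × [0.278396] = 0.0398468
  p_B = [(1/(1.1·√(2π)))·exp(−(4.3−3.7)²/(2·1.1²)) = 0.362675·exp(-0.14876) = 0.312544] × [0.361179] = 0.112885
  p_C = [(1/(1.1·√(2π)))·exp(−(4.3−4.9)²/(2·1.1²)) = 0.362675·exp(-0.14876) = 0.312544] × [0.180397] = 0.056382
Multiply by the mixture weights:
  π_A·p_A = 0.45 × 0.0398468 = 0.0179311
  π_B·p_B = 0.37 × 0.112885 = 0.0417673
  π_C·p_C = 0.18 × 0.056382 = 0.0101488
Marginal: 0.0179311 + 0.0417673 + 0.0101488 = 0.0698471
P(Population C | x) ≈ 0.145

0.145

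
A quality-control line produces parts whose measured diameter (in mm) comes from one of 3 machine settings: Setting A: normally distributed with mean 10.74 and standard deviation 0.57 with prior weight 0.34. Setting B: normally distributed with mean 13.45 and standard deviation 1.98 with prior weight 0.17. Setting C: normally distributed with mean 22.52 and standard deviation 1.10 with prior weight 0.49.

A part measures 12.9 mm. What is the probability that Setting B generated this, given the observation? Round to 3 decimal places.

0.995

The responsibility of component k is π_k f_k(x) divided by Σ_j π_j f_j(x).
Component likelihoods at x = 12.9 mm:
  p_A = 0.000533061
  p_B = 0.193861
  p_C = 8.94232e-18
Unnormalised posteriors:
  π_A·p_A = 0.34 × 0.000533061 = 0.000181241
  π_B·p_B = 0.17 × 0.193861 = 0.0329563
  π_C·p_C = 0.49 × 8.94232e-18 = 4.38174e-18
Sum: 0.000181241 + 0.0329563 + 4.38174e-18 = 0.0331376
Responsibility of Setting B: 0.0329563 / 0.0331376 ≈ 0.995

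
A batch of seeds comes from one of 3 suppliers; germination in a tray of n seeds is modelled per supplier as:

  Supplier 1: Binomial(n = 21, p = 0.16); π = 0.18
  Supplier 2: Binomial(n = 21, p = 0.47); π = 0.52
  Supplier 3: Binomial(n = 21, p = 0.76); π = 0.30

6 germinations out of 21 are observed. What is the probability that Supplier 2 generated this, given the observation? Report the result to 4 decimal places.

0.6498

Apply Bayes' rule: the posterior for each component is proportional to its prior times its likelihood at x.
Binomial probabilities:
  L_1 = C(21,6)·0.16^6·0.84^15 = 54264·1.67772e-05·0.0731458 = 0.0665918
  L_2 = C(21,6)·0.47^6·0.53^15 = 54264·0.0107792·7.31372e-05 = 0.0427796
  L_3 = C(21,6)·0.76^6·0.24^15 = 54264·0.1927·5.04857e-10 = 5.27913e-06
Unnormalised posteriors:
  P(Z=1)·L_1 = 0.18 × 0.0665918 = 0.0119865
  P(Z=2)·L_2 = 0.52 × 0.0427796 = 0.0222454
  P(Z=3)·L_3 = 0.30 × 5.27913e-06 = 1.58374e-06
Normaliser: 0.0119865 + 0.0222454 + 1.58374e-06 = 0.0342335
P(Supplier 2 | x) ≈ 0.6498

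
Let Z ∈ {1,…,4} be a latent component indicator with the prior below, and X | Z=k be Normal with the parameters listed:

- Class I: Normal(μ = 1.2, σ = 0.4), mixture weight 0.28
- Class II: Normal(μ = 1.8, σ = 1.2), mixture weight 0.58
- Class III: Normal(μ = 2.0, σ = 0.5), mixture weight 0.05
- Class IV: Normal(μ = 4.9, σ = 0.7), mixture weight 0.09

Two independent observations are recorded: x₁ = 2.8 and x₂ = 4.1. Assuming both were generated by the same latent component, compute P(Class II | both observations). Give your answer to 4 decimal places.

0.9769

P(component k | x) = π_k·f_k(x) / marginal(x), where marginal(x) = Σ_j π_j·f_j(x).
Since both observations come from the same component, the likelihood for component k is f_k(x₁)·f_k(x₂).
  f_I = [(1/(0.4·√(2π)))·exp(−(2.8−1.2)²/(2·0.4²)) = 0.997356·exp(-8.00000) = 0.000334576] × [3.84634e-12] = 1.28689e-15
  f_II = [(1/(1.2·√(2π)))·exp(−(2.8−1.8)²/(2·1.2²)) = 0.332452·exp(-0.34722) = 0.234927] × [0.0529681] = 0.0124436
  f_III = [(1/(0.5·√(2π)))·exp(−(2.8−2.0)²/(2·0.5²)) = 0.797885·exp(-1.28000) = 0.221842] × [0.000117886] = 2.61521e-05
  f_IV = [(1/(0.7·√(2π)))·exp(−(2.8−4.9)²/(2·0.7²)) = 0.569918·exp(-4.50000) = 0.00633121] × [0.296614] = 0.00187792
Unnormalised posteriors:
  π_I·f_I = 0.28 × 1.28689e-15 = 3.6033e-16
  π_II·f_II = 0.58 × 0.0124436 = 0.00721729
  π_III·f_III = 0.05 × 2.61521e-05 = 1.3076e-06
  π_IV·f_IV = 0.09 × 0.00187792 = 0.000169013
Denominator: 3.6033e-16 + 0.00721729 + 1.3076e-06 + 0.000169013 = 0.00738762
So the posterior for Class II is 0.00721729 / 0.00738762 ≈ 0.9769.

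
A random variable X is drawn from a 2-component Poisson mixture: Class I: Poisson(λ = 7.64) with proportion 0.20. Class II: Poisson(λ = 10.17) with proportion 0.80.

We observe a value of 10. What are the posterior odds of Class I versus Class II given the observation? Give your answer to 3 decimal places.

Only the two components matter; the odds are (π_i f_i(x)) / (π_j f_j(x)).
Poisson probabilities:
  f_I = 0.0897761
  f_II = 0.124931
Posterior odds = (π_I·f_I) / (π_II·f_II) = (0.20·0.0897761) / (0.80·0.124931) = 0.0179552 / 0.0999451 ≈ 0.180

0.180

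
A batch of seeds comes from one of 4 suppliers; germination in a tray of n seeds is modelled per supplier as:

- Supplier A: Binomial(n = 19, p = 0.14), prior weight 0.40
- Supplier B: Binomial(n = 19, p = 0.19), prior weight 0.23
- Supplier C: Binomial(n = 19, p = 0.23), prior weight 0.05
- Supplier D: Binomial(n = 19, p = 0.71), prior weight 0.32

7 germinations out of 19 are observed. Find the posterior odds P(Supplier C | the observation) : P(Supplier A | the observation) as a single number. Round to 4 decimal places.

1.0716

Only the two components matter; the odds are (π_i f_i(x)) / (π_j f_j(x)).
Component likelihoods at x = 7 germinations out of 19:
  f_A = C(19,7)·0.14^7·0.86^12 = 50388·1.05414e-06·0.163675 = 0.0086937
  f_B = C(19,7)·0.19^7·0.81^12 = 50388·8.93872e-06·0.0797664 = 0.0359271
  f_C = C(19,7)·0.23^7·0.77^12 = 50388·3.40483e-05·0.0434399 = 0.0745265
  f_D = C(19,7)·0.71^7·0.29^12 = 50388·0.0909512·3.53815e-07 = 0.00162148
0.00372632 / 0.00347748 ≈ 1.0716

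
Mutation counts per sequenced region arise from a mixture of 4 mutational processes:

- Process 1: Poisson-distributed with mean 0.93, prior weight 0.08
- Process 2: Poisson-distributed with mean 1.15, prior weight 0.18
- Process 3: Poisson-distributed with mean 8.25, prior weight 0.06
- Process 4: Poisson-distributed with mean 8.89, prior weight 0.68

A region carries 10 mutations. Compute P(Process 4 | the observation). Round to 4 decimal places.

0.9266

Posterior ∝ prior × likelihood, so P(k | x) ∝ π_k f_k(x); normalise over all components.
Poisson probabilities:
  L_1 = e^(−0.93)·0.93^10/10! = 5.26226e-08
  L_2 = e^(−1.15)·1.15^10/10! = 3.53002e-07
  L_3 = e^(−8.25)·8.25^10/10! = 0.105159
  L_4 = e^(−8.89)·8.89^10/10! = 0.117051
Unnormalised posteriors:
  π_1·L_1 = 0.08 × 5.26226e-08 = 4.20981e-09
  π_2·L_2 = 0.18 × 3.53002e-07 = 6.35403e-08
  π_3·L_3 = 0.06 × 0.105159 = 0.00630955
  π_4·L_4 = 0.68 × 0.117051 = 0.079595
Sum: 4.20981e-09 + 6.35403e-08 + 0.00630955 + 0.079595 = 0.0859046
P(Process 4 | x) ≈ 0.9266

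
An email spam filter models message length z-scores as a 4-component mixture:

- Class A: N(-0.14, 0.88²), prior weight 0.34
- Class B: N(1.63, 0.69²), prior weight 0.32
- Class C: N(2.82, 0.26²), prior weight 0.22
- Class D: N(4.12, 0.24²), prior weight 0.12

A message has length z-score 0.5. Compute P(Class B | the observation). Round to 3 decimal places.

By Bayes' theorem, P(k | x) = P(Z=k) f_k(x) / Σ_j P(Z=j) f_j(x).
Normal densities:
  p_A = (1/(0.88·√(2π)))·exp(−(0.5−-0.14)²/(2·0.88²)) = 0.453344·exp(-0.26446) = 0.347995
  p_B = (1/(0.69·√(2π)))·exp(−(0.5−1.63)²/(2·0.69²)) = 0.578177·exp(-1.34100) = 0.151242
  p_C = (1/(0.26·√(2π)))·exp(−(0.5−2.82)²/(2·0.26²)) = 1.534393·exp(-39.81065) = 7.87754e-18
  p_D = (1/(0.24·√(2π)))·exp(−(0.5−4.12)²/(2·0.24²)) = 1.662260·exp(-113.75347) = 6.57951e-50
Unnormalised posteriors:
  P(Z=A)·p_A = 0.34 × 0.347995 = 0.118318
  P(Z=B)·p_B = 0.32 × 0.151242 = 0.0483974
  P(Z=C)·p_C = 0.22 × 7.87754e-18 = 1.73306e-18
  P(Z=D)·p_D = 0.12 × 6.57951e-50 = 7.89541e-51
Marginal: 0.118318 + 0.0483974 + 1.73306e-18 + 7.89541e-51 = 0.166716
P(Class B | x) ≈ 0.290

0.290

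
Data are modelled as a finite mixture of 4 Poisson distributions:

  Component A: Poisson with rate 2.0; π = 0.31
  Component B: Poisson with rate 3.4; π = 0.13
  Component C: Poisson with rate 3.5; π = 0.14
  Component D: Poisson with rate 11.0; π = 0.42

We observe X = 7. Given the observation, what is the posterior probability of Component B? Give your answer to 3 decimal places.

Posterior ∝ prior × likelihood, so P(k | x) ∝ π_k f_k(x); normalise over all components.
Poisson probabilities:
  p_A = e^(−2.0)·2.0^7/7! = 0.00343709
  p_B = e^(−3.4)·3.4^7/7! = 0.0347793
  p_C = e^(−3.5)·3.5^7/7! = 0.0385492
  p_D = e^(−11.0)·11.0^7/7! = 0.0645772
Prior × likelihood for each component:
  π_A·p_A = 0.31 × 0.00343709 = 0.0010655
  π_B·p_B = 0.13 × 0.0347793 = 0.00452131
  π_C·p_C = 0.14 × 0.0385492 = 0.00539688
  π_D·p_D = 0.42 × 0.0645772 = 0.0271224
Normaliser: 0.0010655 + 0.00452131 + 0.00539688 + 0.0271224 = 0.0381061
Responsibility of Component B: 0.00452131 / 0.0381061 ≈ 0.119

0.119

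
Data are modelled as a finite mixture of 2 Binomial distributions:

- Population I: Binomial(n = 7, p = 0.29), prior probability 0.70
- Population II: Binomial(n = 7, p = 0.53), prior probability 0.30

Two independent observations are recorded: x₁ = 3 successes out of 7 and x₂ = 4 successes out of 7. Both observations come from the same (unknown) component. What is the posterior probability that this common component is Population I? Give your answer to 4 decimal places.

0.3808

By Bayes' theorem, P(k | x) = P(Z=k) f_k(x) / Σ_j P(Z=j) f_j(x).
Since both observations come from the same component, the likelihood for component k is f_k(x₁)·f_k(x₂).
  p_I = [C(7,3)·0.29^3·0.71^4 = 35·0.024389·0.254117 = 0.216918] × [0.0886003] = 0.019219
  p_II = [C(7,3)·0.53^3·0.47^4 = 35·0.148877·0.0487968 = 0.254265] × [0.286725] = 0.0729041
Multiply by the mixture weights:
  P(Z=I)·p_I = 0.70 × 0.019219 = 0.0134533
  P(Z=II)·p_II = 0.30 × 0.0729041 = 0.0218712
Evidence: 0.0134533 + 0.0218712 = 0.0353245
P(Population I | x₁,x₂) = 0.0134533 / 0.0353245 ≈ 0.3808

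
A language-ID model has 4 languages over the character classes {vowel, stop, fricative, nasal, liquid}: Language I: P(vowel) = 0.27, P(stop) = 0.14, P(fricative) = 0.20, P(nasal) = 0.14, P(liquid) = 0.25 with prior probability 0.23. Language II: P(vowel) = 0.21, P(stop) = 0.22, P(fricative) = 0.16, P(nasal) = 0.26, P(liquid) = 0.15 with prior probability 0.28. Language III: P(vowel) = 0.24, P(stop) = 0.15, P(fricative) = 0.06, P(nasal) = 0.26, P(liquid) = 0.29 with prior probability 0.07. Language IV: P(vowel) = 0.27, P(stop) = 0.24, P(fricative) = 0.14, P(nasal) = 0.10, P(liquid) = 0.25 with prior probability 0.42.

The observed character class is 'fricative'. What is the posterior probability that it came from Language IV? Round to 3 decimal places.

Apply Bayes' rule: the posterior for each component is proportional to its prior times its likelihood at x.
Evaluate each component's likelihood at the observed value:
  f_I = 0.2
  f_II = 0.16
  f_III = 0.06
  f_IV = 0.14
Unnormalised posteriors:
  P(Z=I)·f_I = 0.23 × 0.2 = 0.046
  P(Z=II)·f_II = 0.28 × 0.16 = 0.0448
  P(Z=III)·f_III = 0.07 × 0.06 = 0.0042
  P(Z=IV)·f_IV = 0.42 × 0.14 = 0.0588
Evidence: 0.046 + 0.0448 + 0.0042 + 0.0588 = 0.1538
So the posterior for Language IV is 0.0588 / 0.1538 ≈ 0.382.

0.382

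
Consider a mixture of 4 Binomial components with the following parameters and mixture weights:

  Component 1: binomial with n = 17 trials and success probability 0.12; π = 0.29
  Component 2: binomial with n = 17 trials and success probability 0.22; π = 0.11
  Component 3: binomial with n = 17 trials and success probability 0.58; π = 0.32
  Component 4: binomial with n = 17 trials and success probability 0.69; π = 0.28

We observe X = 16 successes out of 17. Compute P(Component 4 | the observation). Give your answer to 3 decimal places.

The responsibility of component k is π_k f_k(x) divided by Σ_j π_j f_j(x).
Evaluate each component's likelihood at the observed value:
  L_1 = C(17,16)·0.12^16·0.88^1 = 17·1.84884e-15·0.88 = 2.76587e-14
  L_2 = C(17,16)·0.22^16·0.78^1 = 17·3.01136e-11·0.78 = 3.99307e-10
  L_3 = C(17,16)·0.58^16·0.42^1 = 17·0.000164002·0.42 = 0.00117097
  L_4 = C(17,16)·0.69^16·0.31^1 = 17·0.00263989·0.31 = 0.0139122
Unnormalised posteriors:
  π_1·L_1 = 0.29 × 2.76587e-14 = 8.02102e-15
  π_2·L_2 = 0.11 × 3.99307e-10 = 4.39237e-11
  π_3·L_3 = 0.32 × 0.00117097 = 0.000374711
  π_4·L_4 = 0.28 × 0.0139122 = 0.00389542
Marginal: 8.02102e-15 + 4.39237e-11 + 0.000374711 + 0.00389542 = 0.00427013
P(Component 4 | the observation) ≈ 0.912

0.912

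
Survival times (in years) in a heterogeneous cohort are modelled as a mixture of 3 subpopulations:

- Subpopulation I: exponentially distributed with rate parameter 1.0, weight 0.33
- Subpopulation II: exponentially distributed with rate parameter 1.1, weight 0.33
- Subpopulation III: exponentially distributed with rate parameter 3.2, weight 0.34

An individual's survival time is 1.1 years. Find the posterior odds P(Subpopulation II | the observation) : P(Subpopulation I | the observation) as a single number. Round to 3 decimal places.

0.985

Posterior odds = (π_i f_i(x)) / (π_j f_j(x)); the normalising sum cancels.
Component likelihoods at x = 1.1 years:
  p_I = 1.0·e^(−1.0·1.1) = 1.0·e^(−1.1000) = 0.332871
  p_II = 1.1·e^(−1.1·1.1) = 1.1·e^(−1.2100) = 0.328017
  p_III = 3.2·e^(−3.2·1.1) = 3.2·e^(−3.5200) = 0.0947182
Odds = (0.33/0.33) × (0.328017/0.332871) = 1 × 0.985418 ≈ 0.985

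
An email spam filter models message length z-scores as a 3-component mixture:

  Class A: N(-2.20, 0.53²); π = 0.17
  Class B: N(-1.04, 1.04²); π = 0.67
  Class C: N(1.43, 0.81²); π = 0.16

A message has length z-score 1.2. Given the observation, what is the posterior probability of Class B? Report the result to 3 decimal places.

Posterior ∝ prior × likelihood, so P(k | x) ∝ w_k f_k(x); normalise over all components.
Evaluate each component's likelihood at the observed value:
  f_A = (1/(0.53·√(2π)))·exp(−(1.2−-2.20)²/(2·0.53²)) = 0.752721·exp(-20.57672) = 8.71524e-10
  f_B = (1/(1.04·√(2π)))·exp(−(1.2−-1.04)²/(2·1.04²)) = 0.383598·exp(-2.31953) = 0.0377154
  f_C = (1/(0.81·√(2π)))·exp(−(1.2−1.43)²/(2·0.81²)) = 0.492521·exp(-0.04031) = 0.473061
Prior × likelihood for each component:
  w_A·f_A = 0.17 × 8.71524e-10 = 1.48159e-10
  w_B·f_B = 0.67 × 0.0377154 = 0.0252693
  w_C·f_C = 0.16 × 0.473061 = 0.0756897
Marginal: 1.48159e-10 + 0.0252693 + 0.0756897 = 0.100959
So the posterior for Class B is 0.0252693 / 0.100959 ≈ 0.250.

0.250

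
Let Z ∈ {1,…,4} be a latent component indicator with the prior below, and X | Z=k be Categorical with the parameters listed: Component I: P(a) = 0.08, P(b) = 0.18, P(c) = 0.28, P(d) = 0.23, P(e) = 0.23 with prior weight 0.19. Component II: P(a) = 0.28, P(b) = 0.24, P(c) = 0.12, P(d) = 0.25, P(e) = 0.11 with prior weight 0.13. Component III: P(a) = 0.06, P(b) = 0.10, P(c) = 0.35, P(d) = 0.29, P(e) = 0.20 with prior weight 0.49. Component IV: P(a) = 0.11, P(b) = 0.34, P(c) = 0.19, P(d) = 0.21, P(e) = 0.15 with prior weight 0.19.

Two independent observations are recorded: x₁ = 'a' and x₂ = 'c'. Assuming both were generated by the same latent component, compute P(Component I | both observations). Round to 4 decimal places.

0.1860

By Bayes' theorem, P(k | x) = π_k f_k(x) / Σ_j π_j f_j(x).
Since both observations come from the same component, the likelihood for component k is f_k(x₁)·f_k(x₂).
  L_I = [0.08] × [0.28] = 0.0224
  L_II = [0.28] × [0.12] = 0.0336
  L_III = [0.06] × [0.35] = 0.021
  L_IV = [0.11] × [0.19] = 0.0209
Prior × likelihood for each component:
  π_I·L_I = 0.19 × 0.0224 = 0.004256
  π_II·L_II = 0.13 × 0.0336 = 0.004368
  π_III·L_III = 0.49 × 0.021 = 0.01029
  π_IV·L_IV = 0.19 × 0.0209 = 0.003971
Normaliser: 0.004256 + 0.004368 + 0.01029 + 0.003971 = 0.022885
Responsibility of Component I: 0.004256 / 0.022885 ≈ 0.1860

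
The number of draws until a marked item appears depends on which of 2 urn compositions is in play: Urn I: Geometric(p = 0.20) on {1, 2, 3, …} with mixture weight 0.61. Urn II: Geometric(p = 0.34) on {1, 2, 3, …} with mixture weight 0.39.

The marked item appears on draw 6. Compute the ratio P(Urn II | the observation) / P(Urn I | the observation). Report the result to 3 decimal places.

0.415

The posterior odds equal the prior odds times the likelihood ratio: (P(Z=i)/P(Z=j))·(f_i(x)/f_j(x)).
Evaluate each component's likelihood at the observed value:
  p_I = 0.20·(1−0.20)^5 = 0.20·0.32768 = 0.065536
  p_II = 0.34·(1−0.34)^5 = 0.34·0.125233 = 0.0425793
Odds = (0.39/0.61) × (0.0425793/0.065536) = 0.639344 × 0.649709 ≈ 0.415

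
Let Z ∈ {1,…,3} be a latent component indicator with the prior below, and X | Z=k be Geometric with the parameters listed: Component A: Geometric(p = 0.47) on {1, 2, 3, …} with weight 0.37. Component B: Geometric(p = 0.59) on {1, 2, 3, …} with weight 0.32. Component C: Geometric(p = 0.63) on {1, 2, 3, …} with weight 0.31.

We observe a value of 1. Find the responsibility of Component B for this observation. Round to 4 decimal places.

0.3384

The responsibility of component k is π_k f_k(x) divided by Σ_j π_j f_j(x).
Geometric probabilities:
  f_A = 0.47·(1−0.47)^0 = 0.47·1 = 0.47
  f_B = 0.59·(1−0.59)^0 = 0.59·1 = 0.59
  f_C = 0.63·(1−0.63)^0 = 0.63·1 = 0.63
Unnormalised posteriors:
  π_A·f_A = 0.37 × 0.47 = 0.1739
  π_B·f_B = 0.32 × 0.59 = 0.1888
  π_C·f_C = 0.31 × 0.63 = 0.1953
Evidence: 0.1739 + 0.1888 + 0.1953 = 0.558
So the posterior for Component B is 0.1888 / 0.558 ≈ 0.3384.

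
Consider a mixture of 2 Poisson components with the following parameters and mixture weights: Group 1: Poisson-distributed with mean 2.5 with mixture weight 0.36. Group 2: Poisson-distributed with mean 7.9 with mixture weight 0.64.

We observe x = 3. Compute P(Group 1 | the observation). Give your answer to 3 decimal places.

0.798

Apply Bayes' rule: the posterior for each component is proportional to its prior times its likelihood at x.
Component likelihoods at x = 3:
  p_1 = 0.213763
  p_2 = 0.0304652
Prior × likelihood for each component:
  π_1·p_1 = 0.36 × 0.213763 = 0.0769547
  π_2·p_2 = 0.64 × 0.0304652 = 0.0194977
Normaliser: 0.0769547 + 0.0194977 = 0.0964524
Responsibility of Group 1: 0.0769547 / 0.0964524 ≈ 0.798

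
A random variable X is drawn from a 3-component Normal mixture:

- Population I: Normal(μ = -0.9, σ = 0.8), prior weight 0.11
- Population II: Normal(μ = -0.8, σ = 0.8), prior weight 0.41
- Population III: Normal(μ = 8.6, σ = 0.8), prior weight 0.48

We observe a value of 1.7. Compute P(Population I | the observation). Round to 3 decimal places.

0.153

Posterior ∝ prior × likelihood, so P(k | x) ∝ P(Z=k) f_k(x); normalise over all components.
Normal densities:
  L_I = (1/(0.8·√(2π)))·exp(−(1.7−-0.9)²/(2·0.8²)) = 0.498678·exp(-5.28125) = 0.00253631
  L_II = (1/(0.8·√(2π)))·exp(−(1.7−-0.8)²/(2·0.8²)) = 0.498678·exp(-4.88281) = 0.00377782
  L_III = (1/(0.8·√(2π)))·exp(−(1.7−8.6)²/(2·0.8²)) = 0.498678·exp(-37.19531) = 3.50027e-17
Unnormalised posteriors:
  P(Z=I)·L_I = 0.11 × 0.00253631 = 0.000278994
  P(Z=II)·L_II = 0.41 × 0.00377782 = 0.00154891
  P(Z=III)·L_III = 0.48 × 3.50027e-17 = 1.68013e-17
Denominator: 0.000278994 + 0.00154891 + 1.68013e-17 = 0.0018279
P(Population I | x) ≈ 0.153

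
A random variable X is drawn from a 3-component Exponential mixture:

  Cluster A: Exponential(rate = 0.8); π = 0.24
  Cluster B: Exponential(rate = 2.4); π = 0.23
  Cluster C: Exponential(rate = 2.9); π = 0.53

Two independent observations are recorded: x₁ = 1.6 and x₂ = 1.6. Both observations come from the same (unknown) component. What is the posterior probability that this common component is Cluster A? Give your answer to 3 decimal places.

0.920

Posterior ∝ prior × likelihood, so P(k | x) ∝ w_k f_k(x); normalise over all components.
Since both observations come from the same component, the likelihood for component k is f_k(x₁)·f_k(x₂).
  p_A = [0.8·e^(−0.8·1.6) = 0.8·e^(−1.2800) = 0.22243] × [0.22243] = 0.049475
  p_B = [2.4·e^(−2.4·1.6) = 2.4·e^(−3.8400) = 0.0515846] × [0.0515846] = 0.00266098
  p_C = [2.9·e^(−2.9·1.6) = 2.9·e^(−4.6400) = 0.0280073] × [0.0280073] = 0.00078441
Unnormalised posteriors:
  w_A·p_A = 0.24 × 0.049475 = 0.011874
  w_B·p_B = 0.23 × 0.00266098 = 0.000612024
  w_C·p_C = 0.53 × 0.00078441 = 0.000415737
Sum: 0.011874 + 0.000612024 + 0.000415737 = 0.0129018
P(Cluster A | x) ≈ 0.920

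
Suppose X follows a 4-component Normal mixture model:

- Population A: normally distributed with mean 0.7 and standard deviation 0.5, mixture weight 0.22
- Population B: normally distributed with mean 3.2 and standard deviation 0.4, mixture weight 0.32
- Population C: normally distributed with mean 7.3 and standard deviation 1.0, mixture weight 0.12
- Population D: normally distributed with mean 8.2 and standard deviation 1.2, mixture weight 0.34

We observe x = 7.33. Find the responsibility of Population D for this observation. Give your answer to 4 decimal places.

0.6449

Apply Bayes' rule: the posterior for each component is proportional to its prior times its likelihood at x.
Component likelihoods at x = 7.33:
  p_A = 5.26577e-39
  p_B = 7.0751e-24
  p_C = 0.398763
  p_D = 0.255618
Multiply by the mixture weights:
  w_A·p_A = 0.22 × 5.26577e-39 = 1.15847e-39
  w_B·p_B = 0.32 × 7.0751e-24 = 2.26403e-24
  w_C·p_C = 0.12 × 0.398763 = 0.0478515
  w_D·p_D = 0.34 × 0.255618 = 0.08691
Normaliser: 1.15847e-39 + 2.26403e-24 + 0.0478515 + 0.08691 = 0.134762
P(Population D | 7.33) = 0.08691 / 0.134762 ≈ 0.6449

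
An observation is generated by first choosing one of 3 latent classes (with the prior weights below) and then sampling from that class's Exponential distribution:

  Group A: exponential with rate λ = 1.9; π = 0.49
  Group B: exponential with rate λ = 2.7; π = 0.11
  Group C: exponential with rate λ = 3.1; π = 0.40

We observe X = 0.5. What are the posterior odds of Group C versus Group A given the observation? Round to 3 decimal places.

0.731

Posterior odds = (w_i f_i(x)) / (w_j f_j(x)); the normalising sum cancels.
Evaluate each component's likelihood at the observed value:
  f_A = 1.9·e^(−1.9·0.5) = 1.9·e^(−0.9500) = 0.734808
  f_B = 2.7·e^(−2.7·0.5) = 2.7·e^(−1.3500) = 0.699949
  f_C = 3.1·e^(−3.1·0.5) = 3.1·e^(−1.5500) = 0.657969
0.263187 / 0.360056 ≈ 0.731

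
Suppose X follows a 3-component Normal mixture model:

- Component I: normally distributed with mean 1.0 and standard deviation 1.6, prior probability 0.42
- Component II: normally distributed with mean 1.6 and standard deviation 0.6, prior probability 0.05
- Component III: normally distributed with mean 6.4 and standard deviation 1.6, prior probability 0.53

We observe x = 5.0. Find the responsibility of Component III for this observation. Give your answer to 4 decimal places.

Posterior ∝ prior × likelihood, so P(k | x) ∝ π_k f_k(x); normalise over all components.
Evaluate each component's likelihood at the observed value:
  p_I = 0.0109552
  p_II = 7.07815e-08
  p_III = 0.170034
Multiply by the mixture weights:
  π_I·p_I = 0.42 × 0.0109552 = 0.00460118
  π_II·p_II = 0.05 × 7.07815e-08 = 3.53907e-09
  π_III·p_III = 0.53 × 0.170034 = 0.0901182
Marginal: 0.00460118 + 3.53907e-09 + 0.0901182 = 0.0947194
Responsibility of Component III: 0.0901182 / 0.0947194 ≈ 0.9514

0.9514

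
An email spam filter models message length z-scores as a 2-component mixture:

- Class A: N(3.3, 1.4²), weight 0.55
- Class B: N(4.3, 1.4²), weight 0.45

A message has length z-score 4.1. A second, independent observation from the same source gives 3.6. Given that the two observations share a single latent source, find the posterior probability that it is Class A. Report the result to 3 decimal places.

P(component k | x) = π_k·f_k(x) / marginal(x), where marginal(x) = Σ_j π_j·f_j(x).
Since both observations come from the same component, the likelihood for component k is f_k(x₁)·f_k(x₂).
  L_A = [(1/(1.4·√(2π)))·exp(−(4.1−3.3)²/(2·1.4²)) = 0.284959·exp(-0.16327) = 0.242034] × [0.278491] = 0.0674043
  L_B = [(1/(1.4·√(2π)))·exp(−(4.1−4.3)²/(2·1.4²)) = 0.284959·exp(-0.01020) = 0.282066] × [0.251475] = 0.0709326
Weight by the priors:
  π_A·L_A = 0.55 × 0.0674043 = 0.0370724
  π_B·L_B = 0.45 × 0.0709326 = 0.0319197
Marginal: 0.0370724 + 0.0319197 = 0.068992
So the posterior for Class A is 0.0370724 / 0.068992 ≈ 0.537.

0.537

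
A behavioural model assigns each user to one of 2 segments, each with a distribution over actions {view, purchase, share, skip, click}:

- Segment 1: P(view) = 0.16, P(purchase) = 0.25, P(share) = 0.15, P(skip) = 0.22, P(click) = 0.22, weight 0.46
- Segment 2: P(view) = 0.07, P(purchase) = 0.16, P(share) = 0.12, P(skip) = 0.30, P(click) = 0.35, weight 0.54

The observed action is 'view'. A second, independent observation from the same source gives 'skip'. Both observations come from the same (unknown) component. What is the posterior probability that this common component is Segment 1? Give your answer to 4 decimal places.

0.5881

P(component k | x) = w_k·f_k(x) / marginal(x), where marginal(x) = Σ_j w_j·f_j(x).
Since both observations come from the same component, the likelihood for component k is f_k(x₁)·f_k(x₂).
  f_1 = [P(view | comp) = 0.16] × [0.22] = 0.0352
  f_2 = [P(view | comp) = 0.07] × [0.3] = 0.021
Prior × likelihood for each component:
  w_1·f_1 = 0.46 × 0.0352 = 0.016192
  w_2·f_2 = 0.54 × 0.021 = 0.01134
Denominator: 0.016192 + 0.01134 = 0.027532
So the posterior for Segment 1 is 0.016192 / 0.027532 ≈ 0.5881.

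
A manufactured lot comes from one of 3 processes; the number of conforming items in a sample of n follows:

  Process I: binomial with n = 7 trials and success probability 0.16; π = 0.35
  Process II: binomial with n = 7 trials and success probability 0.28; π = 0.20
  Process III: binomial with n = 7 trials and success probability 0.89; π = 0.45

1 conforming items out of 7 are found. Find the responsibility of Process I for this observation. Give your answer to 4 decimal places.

Posterior ∝ prior × likelihood, so P(k | x) ∝ π_k f_k(x); normalise over all components.
Binomial probabilities:
  L_I = C(7,1)·0.16^1·0.84^6 = 7·0.16·0.351298 = 0.393454
  L_II = C(7,1)·0.28^1·0.72^6 = 7·0.28·0.139314 = 0.273056
  L_III = C(7,1)·0.89^1·0.11^6 = 7·0.89·1.77156e-06 = 1.10368e-05
Multiply by the mixture weights:
  π_I·L_I = 0.35 × 0.393454 = 0.137709
  π_II·L_II = 0.20 × 0.273056 = 0.0546111
  π_III·L_III = 0.45 × 1.10368e-05 = 4.96657e-06
Evidence: 0.137709 + 0.0546111 + 4.96657e-06 = 0.192325
Responsibility of Process I: 0.137709 / 0.192325 ≈ 0.7160

0.7160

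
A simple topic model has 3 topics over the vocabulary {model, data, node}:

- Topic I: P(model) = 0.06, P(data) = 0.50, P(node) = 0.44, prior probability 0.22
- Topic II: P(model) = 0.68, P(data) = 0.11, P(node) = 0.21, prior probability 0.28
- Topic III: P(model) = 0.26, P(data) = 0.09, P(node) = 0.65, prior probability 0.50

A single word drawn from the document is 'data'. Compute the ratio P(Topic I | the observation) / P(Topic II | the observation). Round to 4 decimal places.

3.5714

Posterior odds = (π_i f_i(x)) / (π_j f_j(x)); the normalising sum cancels.
Component likelihoods at x = 'data':
  L_I = P(data | comp) = 0.50
  L_II = P(data | comp) = 0.11
  L_III = P(data | comp) = 0.09
Posterior odds = (π_I·L_I) / (π_II·L_II) = (0.22·0.5) / (0.28·0.11) = 0.11 / 0.0308 ≈ 3.5714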